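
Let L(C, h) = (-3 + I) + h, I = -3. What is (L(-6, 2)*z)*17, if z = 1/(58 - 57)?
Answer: -68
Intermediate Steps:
L(C, h) = -6 + h (L(C, h) = (-3 - 3) + h = -6 + h)
z = 1 (z = 1/1 = 1)
(L(-6, 2)*z)*17 = ((-6 + 2)*1)*17 = -4*1*17 = -4*17 = -68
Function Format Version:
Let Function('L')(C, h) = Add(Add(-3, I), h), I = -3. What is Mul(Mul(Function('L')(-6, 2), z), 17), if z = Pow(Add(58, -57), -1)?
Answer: -68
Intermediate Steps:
Function('L')(C, h) = Add(-6, h) (Function('L')(C, h) = Add(Add(-3, -3), h) = Add(-6, h))
z = 1 (z = Pow(1, -1) = 1)
Mul(Mul(Function('L')(-6, 2), z), 17) = Mul(Mul(Add(-6, 2), 1), 17) = Mul(Mul(-4, 1), 17) = Mul(-4, 17) = -68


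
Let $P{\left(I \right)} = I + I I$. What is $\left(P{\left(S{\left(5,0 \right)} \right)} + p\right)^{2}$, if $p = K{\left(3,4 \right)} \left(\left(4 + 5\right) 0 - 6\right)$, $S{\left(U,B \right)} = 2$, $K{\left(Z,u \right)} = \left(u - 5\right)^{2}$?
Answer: $0$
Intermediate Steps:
$K{\left(Z,u \right)} = \left(-5 + u\right)^{2}$
$P{\left(I \right)} = I + I^{2}$
$p = -6$ ($p = \left(-5 + 4\right)^{2} \left(\left(4 + 5\right) 0 - 6\right) = \left(-1\right)^{2} \left(9 \cdot 0 - 6\right) = 1 \left(0 - 6\right) = 1 \left(-6\right) = -6$)
$\left(P{\left(S{\left(5,0 \right)} \right)} + p\right)^{2} = \left(2 \left(1 + 2\right) - 6\right)^{2} = \left(2 \cdot 3 - 6\right)^{2} = \left(6 - 6\right)^{2} = 0^{2} = 0$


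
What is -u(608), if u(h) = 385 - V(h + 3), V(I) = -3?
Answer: -388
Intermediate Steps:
u(h) = 388 (u(h) = 385 - 1*(-3) = 385 + 3 = 388)
-u(608) = -1*388 = -388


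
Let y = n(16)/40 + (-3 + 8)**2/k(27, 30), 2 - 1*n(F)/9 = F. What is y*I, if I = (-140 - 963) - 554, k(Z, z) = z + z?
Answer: 67937/15 ≈ 4529.1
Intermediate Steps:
n(F) = 18 - 9*F
k(Z, z) = 2*z
y = -41/15 (y = (18 - 9*16)/40 + (-3 + 8)**2/((2*30)) = (18 - 144)*(1/40) + 5**2/60 = -126*1/40 + 25*(1/60) = -63/20 + 5/12 = -41/15 ≈ -2.7333)
I = -1657 (I = -1103 - 554 = -1657)
y*I = -41/15*(-1657) = 67937/15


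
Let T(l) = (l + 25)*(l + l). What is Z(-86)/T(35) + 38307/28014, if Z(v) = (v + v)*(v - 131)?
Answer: 3590726/350175 ≈ 10.254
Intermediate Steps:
Z(v) = 2*v*(-131 + v) (Z(v) = (2*v)*(-131 + v) = 2*v*(-131 + v))
T(l) = 2*l*(25 + l) (T(l) = (25 + l)*(2*l) = 2*l*(25 + l))
Z(-86)/T(35) + 38307/28014 = (2*(-86)*(-131 - 86))/((2*35*(25 + 35))) + 38307/28014 = (2*(-86)*(-217))/((2*35*60)) + 38307*(1/28014) = 37324/4200 + 12769/9338 = 37324*(1/4200) + 12769/9338 = 1333/150 + 12769/9338 = 3590726/350175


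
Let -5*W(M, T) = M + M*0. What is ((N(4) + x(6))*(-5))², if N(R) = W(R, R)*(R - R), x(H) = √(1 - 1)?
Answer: 0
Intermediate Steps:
x(H) = 0 (x(H) = √0 = 0)
W(M, T) = -M/5 (W(M, T) = -(M + M*0)/5 = -(M + 0)/5 = -M/5)
N(R) = 0 (N(R) = (-R/5)*(R - R) = -R/5*0 = 0)
((N(4) + x(6))*(-5))² = ((0 + 0)*(-5))² = (0*(-5))² = 0² = 0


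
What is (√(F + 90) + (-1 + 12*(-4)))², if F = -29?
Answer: (49 - √61)² ≈ 1696.6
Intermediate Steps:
(√(F + 90) + (-1 + 12*(-4)))² = (√(-29 + 90) + (-1 + 12*(-4)))² = (√61 + (-1 - 48))² = (√61 - 49)² = (-49 + √61)²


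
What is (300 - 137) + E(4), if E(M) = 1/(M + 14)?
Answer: 2935/18 ≈ 163.06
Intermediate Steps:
E(M) = 1/(14 + M)
(300 - 137) + E(4) = (300 - 137) + 1/(14 + 4) = 163 + 1/18 = 2935/18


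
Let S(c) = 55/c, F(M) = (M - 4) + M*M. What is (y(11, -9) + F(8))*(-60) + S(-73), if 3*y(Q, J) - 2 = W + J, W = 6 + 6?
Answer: -305195/73 ≈ -4180.8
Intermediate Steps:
F(M) = -4 + M + M² (F(M) = (-4 + M) + M² = -4 + M + M²)
W = 12
y(Q, J) = 14/3 + J/3 (y(Q, J) = ⅔ + (12 + J)/3 = ⅔ + (4 + J/3) = 14/3 + J/3)
(y(11, -9) + F(8))*(-60) + S(-73) = ((14/3 + (⅓)*(-9)) + (-4 + 8 + 8²))*(-60) + 55/(-73) = ((14/3 - 3) + (-4 + 8 + 64))*(-60) + 55*(-1/73) = (5/3 + 68)*(-60) - 55/73 = (209/3)*(-60) - 55/73 = -4180 - 55/73 = -305195/73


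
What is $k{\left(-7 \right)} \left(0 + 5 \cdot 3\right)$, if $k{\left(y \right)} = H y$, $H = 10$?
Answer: $-1050$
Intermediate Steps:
$k{\left(y \right)} = 10 y$
$k{\left(-7 \right)} \left(0 + 5 \cdot 3\right) = 10 \left(-7\right) \left(0 + 5 \cdot 3\right) = - 70 \left(0 + 15\right) = \left(-70\right) 15 = -1050$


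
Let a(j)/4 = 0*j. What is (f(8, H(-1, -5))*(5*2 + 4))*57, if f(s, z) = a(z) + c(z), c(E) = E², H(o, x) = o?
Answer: 798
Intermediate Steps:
a(j) = 0 (a(j) = 4*(0*j) = 4*0 = 0)
f(s, z) = z² (f(s, z) = 0 + z² = z²)
(f(8, H(-1, -5))*(5*2 + 4))*57 = ((-1)²*(5*2 + 4))*57 = (1*(10 + 4))*57 = (1*14)*57 = 14*57 = 798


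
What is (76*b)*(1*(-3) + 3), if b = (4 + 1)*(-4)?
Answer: 0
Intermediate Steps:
b = -20 (b = 5*(-4) = -20)
(76*b)*(1*(-3) + 3) = (76*(-20))*(1*(-3) + 3) = -1520*(-3 + 3) = -1520*0 = 0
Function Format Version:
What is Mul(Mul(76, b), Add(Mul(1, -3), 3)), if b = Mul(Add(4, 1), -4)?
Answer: 0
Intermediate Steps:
b = -20 (b = Mul(5, -4) = -20)
Mul(Mul(76, b), Add(Mul(1, -3), 3)) = Mul(Mul(76, -20), Add(Mul(1, -3), 3)) = Mul(-1520, Add(-3, 3)) = Mul(-1520, 0) = 0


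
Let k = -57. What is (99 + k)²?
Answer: 1764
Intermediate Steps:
(99 + k)² = (99 - 57)² = 42² = 1764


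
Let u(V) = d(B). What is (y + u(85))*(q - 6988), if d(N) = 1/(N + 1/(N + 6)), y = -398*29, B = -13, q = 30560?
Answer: -6257605803/23 ≈ -2.7207e+8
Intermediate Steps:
y = -11542
d(N) = 1/(N + 1/(6 + N))
u(V) = -7/92 (u(V) = (6 - 13)/(1 + (-13)² + 6*(-13)) = -7/(1 + 169 - 78) = -7/92)
(y + u(85))*(q - 6988) = (-11542 - 7/92)*(30560 - 6988) = -1061871/92*23572 = -6257605803/23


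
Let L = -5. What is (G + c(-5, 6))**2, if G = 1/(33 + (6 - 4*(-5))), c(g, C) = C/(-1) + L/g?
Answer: 86436/3481 ≈ 24.831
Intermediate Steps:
c(g, C) = -C - 5/g (c(g, C) = C/(-1) - 5/g = C*(-1) - 5/g = -C - 5/g)
G = 1/59 (G = 1/(33 + (6 + 20)) = 1/(33 + 26) = 1/59 ≈ 0.016949)
(G + c(-5, 6))**2 = (1/59 + (-1*6 - 5/(-5)))**2 = (1/59 + (-6 - 5*(-1/5)))**2 = (1/59 + (-6 + 1))**2 = (1/59 - 5)**2 = (-294/59)**2 = 86436/3481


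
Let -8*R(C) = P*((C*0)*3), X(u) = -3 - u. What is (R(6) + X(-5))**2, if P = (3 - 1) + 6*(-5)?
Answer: 4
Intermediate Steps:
P = -28 (P = 2 - 30 = -28)
R(C) = 0 (R(C) = -(-7)*(C*0)*3/2 = -(-7)*0*3/2 = -(-7)*0/2 = -1/8*0 = 0)
(R(6) + X(-5))**2 = (0 + (-3 - 1*(-5)))**2 = (0 + (-3 + 5))**2 = (0 + 2)**2 = 2**2 = 4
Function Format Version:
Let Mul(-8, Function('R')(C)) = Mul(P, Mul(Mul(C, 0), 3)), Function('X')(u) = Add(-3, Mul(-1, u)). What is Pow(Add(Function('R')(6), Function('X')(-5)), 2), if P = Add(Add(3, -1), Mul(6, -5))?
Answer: 4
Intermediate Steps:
P = -28 (P = Add(2, -30) = -28)
Function('R')(C) = 0 (Function('R')(C) = Mul(Rational(-1, 8), Mul(-28, Mul(Mul(C, 0), 3))) = Mul(Rational(-1, 8), Mul(-28, Mul(0, 3))) = Mul(Rational(-1, 8), Mul(-28, 0)) = Mul(Rational(-1, 8), 0) = 0)
Pow(Add(Function('R')(6), Function('X')(-5)), 2) = Pow(Add(0, Add(-3, Mul(-1, -5))), 2) = Pow(Add(0, Add(-3, 5)), 2) = Pow(Add(0, 2), 2) = Pow(2, 2) = 4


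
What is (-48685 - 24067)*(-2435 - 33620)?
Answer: 2623073360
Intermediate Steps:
(-48685 - 24067)*(-2435 - 33620) = -72752*(-36055) = 2623073360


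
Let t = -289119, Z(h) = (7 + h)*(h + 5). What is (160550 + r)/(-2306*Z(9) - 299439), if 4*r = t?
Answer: -353081/3263932 ≈ -0.10818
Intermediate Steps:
Z(h) = (5 + h)*(7 + h) (Z(h) = (7 + h)*(5 + h) = (5 + h)*(7 + h))
r = -289119/4 (r = (¼)*(-289119) = -289119/4 ≈ -72280.)
(160550 + r)/(-2306*Z(9) - 299439) = (160550 - 289119/4)/(-2306*(35 + 9² + 12*9) - 299439) = 353081/(4*(-2306*(35 + 81 + 108) - 299439)) = 353081/(4*(-2306*224 - 299439)) = 353081/(4*(-516544 - 299439)) = (353081/4)/(-815983) = (353081/4)*(-1/815983) = -353081/3263932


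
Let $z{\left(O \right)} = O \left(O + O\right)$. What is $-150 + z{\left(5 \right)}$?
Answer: $-100$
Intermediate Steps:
$z{\left(O \right)} = 2 O^{2}$ ($z{\left(O \right)} = O 2 O = 2 O^{2}$)
$-150 + z{\left(5 \right)} = -150 + 2 \cdot 5^{2} = -150 + 2 \cdot 25 = -150 + 50 = -100$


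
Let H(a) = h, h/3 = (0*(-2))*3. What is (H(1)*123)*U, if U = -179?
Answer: 0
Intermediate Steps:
h = 0 (h = 3*((0*(-2))*3) = 3*(0*3) = 3*0 = 0)
H(a) = 0
(H(1)*123)*U = (0*123)*(-179) = 0*(-179) = 0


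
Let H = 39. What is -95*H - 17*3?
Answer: -3756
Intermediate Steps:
-95*H - 17*3 = -95*39 - 17*3 = -3705 - 51 = -3756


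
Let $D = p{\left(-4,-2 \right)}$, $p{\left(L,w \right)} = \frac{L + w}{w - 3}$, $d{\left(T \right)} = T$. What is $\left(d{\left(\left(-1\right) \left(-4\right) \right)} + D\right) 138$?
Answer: $\frac{3588}{5} \approx 717.6$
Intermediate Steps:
$p{\left(L,w \right)} = \frac{L + w}{-3 + w}$
$D = \frac{6}{5}$ ($D = \frac{-4 - 2}{-3 - 2} = \frac{1}{-5} \left(-6\right) = \left(- \frac{1}{5}\right) \left(-6\right) = \frac{6}{5} \approx 1.2$)
$\left(d{\left(\left(-1\right) \left(-4\right) \right)} + D\right) 138 = \left(\left(-1\right) \left(-4\right) + \frac{6}{5}\right) 138 = \left(4 + \frac{6}{5}\right) 138 = \frac{26}{5} \cdot 138 = \frac{3588}{5}$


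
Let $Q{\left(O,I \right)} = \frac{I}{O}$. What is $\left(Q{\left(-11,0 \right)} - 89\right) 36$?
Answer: $-3204$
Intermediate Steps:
$\left(Q{\left(-11,0 \right)} - 89\right) 36 = \left(\frac{0}{-11} - 89\right) 36 = \left(0 \left(- \frac{1}{11}\right) - 89\right) 36 = \left(0 - 89\right) 36 = \left(-89\right) 36 = -3204$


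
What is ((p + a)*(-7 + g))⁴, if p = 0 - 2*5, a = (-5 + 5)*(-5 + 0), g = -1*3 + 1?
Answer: 65610000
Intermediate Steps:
g = -2 (g = -3 + 1 = -2)
a = 0 (a = 0*(-5) = 0)
p = -10 (p = 0 - 10 = -10)
((p + a)*(-7 + g))⁴ = ((-10 + 0)*(-7 - 2))⁴ = (-10*(-9))⁴ = 90⁴ = 65610000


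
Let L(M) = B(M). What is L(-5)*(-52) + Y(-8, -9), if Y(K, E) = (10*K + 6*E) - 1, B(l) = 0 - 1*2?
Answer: -31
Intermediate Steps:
B(l) = -2 (B(l) = 0 - 2 = -2)
L(M) = -2
Y(K, E) = -1 + 6*E + 10*K (Y(K, E) = (6*E + 10*K) - 1 = -1 + 6*E + 10*K)
L(-5)*(-52) + Y(-8, -9) = -2*(-52) + (-1 + 6*(-9) + 10*(-8)) = 104 + (-1 - 54 - 80) = 104 - 135 = -31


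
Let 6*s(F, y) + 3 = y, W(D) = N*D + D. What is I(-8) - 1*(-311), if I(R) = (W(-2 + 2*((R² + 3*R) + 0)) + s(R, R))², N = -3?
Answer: 908005/36 ≈ 25222.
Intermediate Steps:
W(D) = -2*D (W(D) = -3*D + D = -2*D)
s(F, y) = -½ + y/6
I(R) = (7/2 - 4*R² - 71*R/6)² (I(R) = (-2*(-2 + 2*((R² + 3*R) + 0)) + (-½ + R/6))² = (-2*(-2 + 2*(R² + 3*R)) + (-½ + R/6))² = (-2*(-2 + (2*R² + 6*R)) + (-½ + R/6))² = (-2*(-2 + 2*R² + 6*R) + (-½ + R/6))² = ((4 - 12*R - 4*R²) + (-½ + R/6))² = (7/2 - 4*R² - 71*R/6)²)
I(-8) - 1*(-311) = (21 - 71*(-8) - 24*(-8)²)²/36 - 1*(-311) = (21 + 568 - 24*64)²/36 + 311 = (21 + 568 - 1536)²/36 + 311 = (1/36)*(-947)² + 311 = (1/36)*896809 + 311 = 896809/36 + 311 = 908005/36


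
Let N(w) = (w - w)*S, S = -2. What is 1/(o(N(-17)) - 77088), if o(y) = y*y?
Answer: -1/77088 ≈ -1.2972e-5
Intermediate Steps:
N(w) = 0 (N(w) = (w - w)*(-2) = 0*(-2) = 0)
o(y) = y**2
1/(o(N(-17)) - 77088) = 1/(0**2 - 77088) = 1/(0 - 77088) = 1/(-77088) = -1/77088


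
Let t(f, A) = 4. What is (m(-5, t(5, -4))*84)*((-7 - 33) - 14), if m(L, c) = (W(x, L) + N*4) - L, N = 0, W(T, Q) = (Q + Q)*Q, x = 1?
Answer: -249480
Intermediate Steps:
W(T, Q) = 2*Q**2 (W(T, Q) = (2*Q)*Q = 2*Q**2)
m(L, c) = -L + 2*L**2 (m(L, c) = (2*L**2 + 0*4) - L = (2*L**2 + 0) - L = 2*L**2 - L = -L + 2*L**2)
(m(-5, t(5, -4))*84)*((-7 - 33) - 14) = (-5*(-1 + 2*(-5))*84)*((-7 - 33) - 14) = (-5*(-1 - 10)*84)*(-40 - 14) = (-5*(-11)*84)*(-54) = (55*84)*(-54) = 4620*(-54) = -249480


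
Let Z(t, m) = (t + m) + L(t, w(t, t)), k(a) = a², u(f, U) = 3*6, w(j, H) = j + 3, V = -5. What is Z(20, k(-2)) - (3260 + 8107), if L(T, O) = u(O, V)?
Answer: -11325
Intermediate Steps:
w(j, H) = 3 + j
u(f, U) = 18
L(T, O) = 18
Z(t, m) = 18 + m + t (Z(t, m) = (t + m) + 18 = (m + t) + 18 = 18 + m + t)
Z(20, k(-2)) - (3260 + 8107) = (18 + (-2)² + 20) - (3260 + 8107) = (18 + 4 + 20) - 1*11367 = 42 - 11367 = -11325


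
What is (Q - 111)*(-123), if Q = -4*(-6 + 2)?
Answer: 11685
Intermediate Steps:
Q = 16 (Q = -4*(-4) = 16)
(Q - 111)*(-123) = (16 - 111)*(-123) = -95*(-123) = 11685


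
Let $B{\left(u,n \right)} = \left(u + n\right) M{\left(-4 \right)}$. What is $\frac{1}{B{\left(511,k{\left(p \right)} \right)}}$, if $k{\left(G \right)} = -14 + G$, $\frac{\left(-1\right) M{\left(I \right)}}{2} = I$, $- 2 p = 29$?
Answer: $\frac{1}{3860} \approx 0.00025907$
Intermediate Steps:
$p = - \frac{29}{2}$ ($p = \left(- \frac{1}{2}\right) 29 = - \frac{29}{2} \approx -14.5$)
$M{\left(I \right)} = - 2 I$
$B{\left(u,n \right)} = 8 n + 8 u$ ($B{\left(u,n \right)} = \left(u + n\right) \left(\left(-2\right) \left(-4\right)\right) = \left(n + u\right) 8 = 8 n + 8 u$)
$\frac{1}{B{\left(511,k{\left(p \right)} \right)}} = \frac{1}{8 \left(-14 - \frac{29}{2}\right) + 8 \cdot 511} = \frac{1}{8 \left(- \frac{57}{2}\right) + 4088} = \frac{1}{-228 + 4088} = \frac{1}{3860}$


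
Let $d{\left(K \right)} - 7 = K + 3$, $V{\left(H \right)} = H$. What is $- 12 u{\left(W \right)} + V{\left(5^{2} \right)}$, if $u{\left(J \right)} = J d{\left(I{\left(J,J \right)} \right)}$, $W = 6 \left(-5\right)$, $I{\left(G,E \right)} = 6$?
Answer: $5785$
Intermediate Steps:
$d{\left(K \right)} = 10 + K$ ($d{\left(K \right)} = 7 + \left(K + 3\right) = 7 + \left(3 + K\right) = 10 + K$)
$W = -30$
$u{\left(J \right)} = 16 J$ ($u{\left(J \right)} = J \left(10 + 6\right) = J 16 = 16 J$)
$- 12 u{\left(W \right)} + V{\left(5^{2} \right)} = - 12 \cdot 16 \left(-30\right) + 5^{2} = \left(-12\right) \left(-480\right) + 25 = 5760 + 25 = 5785$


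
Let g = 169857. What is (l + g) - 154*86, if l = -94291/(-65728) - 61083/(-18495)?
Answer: 21154520651461/135071040 ≈ 1.5662e+5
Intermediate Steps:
l = 639863941/135071040 (l = -94291*(-1/65728) - 61083*(-1/18495) = 94291/65728 + 6787/2055 = 639863941/135071040 ≈ 4.7372)
(l + g) - 154*86 = (639863941/135071040 + 169857) - 154*86 = 22943401505221/135071040 - 13244 = 21154520651461/135071040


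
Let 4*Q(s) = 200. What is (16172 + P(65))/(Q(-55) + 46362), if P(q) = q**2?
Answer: 20397/46412 ≈ 0.43948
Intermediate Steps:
Q(s) = 50 (Q(s) = (1/4)*200 = 50)
(16172 + P(65))/(Q(-55) + 46362) = (16172 + 65**2)/(50 + 46362) = (16172 + 4225)/46412 = 20397*(1/46412) = 20397/46412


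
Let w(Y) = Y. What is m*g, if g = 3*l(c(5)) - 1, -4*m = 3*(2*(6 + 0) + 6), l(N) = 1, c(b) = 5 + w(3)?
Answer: -27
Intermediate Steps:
c(b) = 8 (c(b) = 5 + 3 = 8)
m = -27/2 (m = -3*(2*(6 + 0) + 6)/4 = -3*(2*6 + 6)/4 = -3*(12 + 6)/4 = -3*18/4 = -1/4*54 = -27/2 ≈ -13.500)
g = 2 (g = 3*1 - 1 = 3 - 1 = 2)
m*g = -27/2*2 = -27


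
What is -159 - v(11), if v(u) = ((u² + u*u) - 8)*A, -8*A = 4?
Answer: -42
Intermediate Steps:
A = -½ (A = -⅛*4 = -½ ≈ -0.50000)
v(u) = 4 - u² (v(u) = ((u² + u*u) - 8)*(-½) = ((u² + u²) - 8)*(-½) = (2*u² - 8)*(-½) = (-8 + 2*u²)*(-½) = 4 - u²)
-159 - v(11) = -159 - (4 - 1*11²) = -159 - (4 - 1*121) = -159 - (4 - 121) = -159 - 1*(-117) = -159 + 117 = -42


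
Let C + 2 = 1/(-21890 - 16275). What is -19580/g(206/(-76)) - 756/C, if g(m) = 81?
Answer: 842510960/6182811 ≈ 136.27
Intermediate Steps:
C = -76331/38165 (C = -2 + 1/(-21890 - 16275) = -2 + 1/(-38165) = -2 - 1/38165 = -76331/38165 ≈ -2.0000)
-19580/g(206/(-76)) - 756/C = -19580/81 - 756/(-76331/38165) = -19580*1/81 - 756*(-38165/76331) = -19580/81 + 28852740/76331 = 842510960/6182811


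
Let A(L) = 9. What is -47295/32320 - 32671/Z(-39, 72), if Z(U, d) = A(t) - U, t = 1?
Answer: -13227461/19392 ≈ -682.11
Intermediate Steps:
Z(U, d) = 9 - U
-47295/32320 - 32671/Z(-39, 72) = -47295/32320 - 32671/(9 - 1*(-39)) = -47295*1/32320 - 32671/(9 + 39) = -9459/6464 - 32671/48 = -13227461/19392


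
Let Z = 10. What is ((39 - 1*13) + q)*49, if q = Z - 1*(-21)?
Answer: 2793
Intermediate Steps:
q = 31 (q = 10 - 1*(-21) = 10 + 21 = 31)
((39 - 1*13) + q)*49 = ((39 - 1*13) + 31)*49 = ((39 - 13) + 31)*49 = (26 + 31)*49 = 57*49 = 2793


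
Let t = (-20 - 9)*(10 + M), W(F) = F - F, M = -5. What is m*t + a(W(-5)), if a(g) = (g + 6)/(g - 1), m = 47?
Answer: -6821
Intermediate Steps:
W(F) = 0
t = -145 (t = (-20 - 9)*(10 - 5) = -29*5 = -145)
a(g) = (6 + g)/(-1 + g)
m*t + a(W(-5)) = 47*(-145) + (6 + 0)/(-1 + 0) = -6815 + 6/(-1) = -6815 - 1*6 = -6815 - 6 = -6821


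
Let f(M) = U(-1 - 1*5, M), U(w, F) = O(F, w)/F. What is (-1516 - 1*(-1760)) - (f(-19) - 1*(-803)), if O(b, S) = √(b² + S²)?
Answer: -559 + √397/19 ≈ -557.95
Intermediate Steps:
O(b, S) = √(S² + b²)
U(w, F) = √(F² + w²)/F (U(w, F) = √(w² + F²)/F = √(F² + w²)/F)
f(M) = √(36 + M²)/M (f(M) = √(M² + (-1 - 1*5)²)/M = √(M² + (-1 - 5)²)/M = √(M² + (-6)²)/M = √(M² + 36)/M = √(36 + M²)/M)
(-1516 - 1*(-1760)) - (f(-19) - 1*(-803)) = (-1516 - 1*(-1760)) - (√(36 + (-19)²)/(-19) - 1*(-803)) = (-1516 + 1760) - (-√(36 + 361)/19 + 803) = 244 - (-√397/19 + 803) = 244 - (803 - √397/19) = 244 + (-803 + √397/19) = -559 + √397/19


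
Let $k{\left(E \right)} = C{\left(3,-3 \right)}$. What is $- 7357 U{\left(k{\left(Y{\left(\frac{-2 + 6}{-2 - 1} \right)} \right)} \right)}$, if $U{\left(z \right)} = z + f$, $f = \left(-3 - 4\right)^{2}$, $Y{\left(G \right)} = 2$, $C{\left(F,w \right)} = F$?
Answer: $-382564$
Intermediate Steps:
$k{\left(E \right)} = 3$
$f = 49$ ($f = \left(-7\right)^{2} = 49$)
$U{\left(z \right)} = 49 + z$ ($U{\left(z \right)} = z + 49 = 49 + z$)
$- 7357 U{\left(k{\left(Y{\left(\frac{-2 + 6}{-2 - 1} \right)} \right)} \right)} = - 7357 \left(49 + 3\right) = \left(-7357\right) 52 = -382564$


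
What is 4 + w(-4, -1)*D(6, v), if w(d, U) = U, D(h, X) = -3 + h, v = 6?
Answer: 1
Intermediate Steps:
4 + w(-4, -1)*D(6, v) = 4 - (-3 + 6) = 4 - 1*3 = 4 - 3 = 1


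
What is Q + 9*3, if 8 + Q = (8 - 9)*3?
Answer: 16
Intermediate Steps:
Q = -11 (Q = -8 + (8 - 9)*3 = -8 - 1*3 = -8 - 3 = -11)
Q + 9*3 = -11 + 9*3 = -11 + 27 = 16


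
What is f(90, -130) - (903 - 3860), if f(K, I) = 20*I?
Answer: 357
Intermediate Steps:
f(90, -130) - (903 - 3860) = 20*(-130) - (903 - 3860) = -2600 - 1*(-2957) = -2600 + 2957 = 357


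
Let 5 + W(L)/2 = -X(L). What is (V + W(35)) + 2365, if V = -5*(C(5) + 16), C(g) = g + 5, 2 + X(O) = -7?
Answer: 2243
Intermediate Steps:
X(O) = -9 (X(O) = -2 - 7 = -9)
C(g) = 5 + g
W(L) = 8 (W(L) = -10 + 2*(-1*(-9)) = -10 + 2*9 = -10 + 18 = 8)
V = -130 (V = -5*((5 + 5) + 16) = -5*(10 + 16) = -5*26 = -130)
(V + W(35)) + 2365 = (-130 + 8) + 2365 = -122 + 2365 = 2243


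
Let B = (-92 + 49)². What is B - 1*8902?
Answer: -7053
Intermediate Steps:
B = 1849 (B = (-43)² = 1849)
B - 1*8902 = 1849 - 1*8902 = 1849 - 8902 = -7053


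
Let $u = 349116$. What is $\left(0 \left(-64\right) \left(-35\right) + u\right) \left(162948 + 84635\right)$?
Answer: $86435186628$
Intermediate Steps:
$\left(0 \left(-64\right) \left(-35\right) + u\right) \left(162948 + 84635\right) = \left(0 \left(-64\right) \left(-35\right) + 349116\right) \left(162948 + 84635\right) = \left(0 \left(-35\right) + 349116\right) 247583 = \left(0 + 349116\right) 247583 = 349116 \cdot 247583 = 86435186628$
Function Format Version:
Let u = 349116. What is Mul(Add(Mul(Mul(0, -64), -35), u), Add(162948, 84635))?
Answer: 86435186628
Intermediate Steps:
Mul(Add(Mul(Mul(0, -64), -35), u), Add(162948, 84635)) = Mul(Add(Mul(Mul(0, -64), -35), 349116), Add(162948, 84635)) = Mul(Add(Mul(0, -35), 349116), 247583) = Mul(Add(0, 349116), 247583) = Mul(349116, 247583) = 86435186628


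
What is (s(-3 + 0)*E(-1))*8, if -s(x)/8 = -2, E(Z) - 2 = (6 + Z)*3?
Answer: 2176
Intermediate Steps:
E(Z) = 20 + 3*Z (E(Z) = 2 + (6 + Z)*3 = 2 + (18 + 3*Z) = 20 + 3*Z)
s(x) = 16 (s(x) = -8*(-2) = 16)
(s(-3 + 0)*E(-1))*8 = (16*(20 + 3*(-1)))*8 = (16*(20 - 3))*8 = (16*17)*8 = 272*8 = 2176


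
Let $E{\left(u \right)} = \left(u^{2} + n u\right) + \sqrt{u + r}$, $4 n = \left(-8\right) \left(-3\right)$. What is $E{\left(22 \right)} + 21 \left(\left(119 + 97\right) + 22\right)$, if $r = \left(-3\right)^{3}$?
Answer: $5614 + i \sqrt{5} \approx 5614.0 + 2.2361 i$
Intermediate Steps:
$r = -27$
$n = 6$ ($n = \frac{\left(-8\right) \left(-3\right)}{4} = \frac{1}{4} \cdot 24 = 6$)
$E{\left(u \right)} = u^{2} + \sqrt{-27 + u} + 6 u$ ($E{\left(u \right)} = \left(u^{2} + 6 u\right) + \sqrt{u - 27} = \left(u^{2} + 6 u\right) + \sqrt{-27 + u} = u^{2} + \sqrt{-27 + u} + 6 u$)
$E{\left(22 \right)} + 21 \left(\left(119 + 97\right) + 22\right) = \left(22^{2} + \sqrt{-27 + 22} + 6 \cdot 22\right) + 21 \left(\left(119 + 97\right) + 22\right) = \left(484 + \sqrt{-5} + 132\right) + 21 \left(216 + 22\right) = \left(484 + i \sqrt{5} + 132\right) + 21 \cdot 238 = \left(616 + i \sqrt{5}\right) + 4998 = 5614 + i \sqrt{5}$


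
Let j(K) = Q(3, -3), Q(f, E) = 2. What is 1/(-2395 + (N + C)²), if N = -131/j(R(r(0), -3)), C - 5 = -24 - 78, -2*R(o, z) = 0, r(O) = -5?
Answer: 4/96045 ≈ 4.1647e-5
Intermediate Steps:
R(o, z) = 0 (R(o, z) = -½*0 = 0)
j(K) = 2
C = -97 (C = 5 + (-24 - 78) = 5 - 102 = -97)
N = -131/2 ≈ -65.500
1/(-2395 + (N + C)²) = 1/(-2395 + (-131/2 - 97)²) = 1/(-2395 + (-325/2)²) = 1/(-2395 + 105625/4) = 1/(96045/4) = 4/96045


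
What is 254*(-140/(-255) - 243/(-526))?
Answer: 3444367/13413 ≈ 256.79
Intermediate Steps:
254*(-140/(-255) - 243/(-526)) = 254*(-140*(-1/255) - 243*(-1/526)) = 254*(28/51 + 243/526) = 254*(27121/26826) = 3444367/13413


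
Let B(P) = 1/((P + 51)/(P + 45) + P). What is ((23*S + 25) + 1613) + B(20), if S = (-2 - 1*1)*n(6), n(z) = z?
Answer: 1678169/1371 ≈ 1224.0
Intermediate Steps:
B(P) = 1/(P + (51 + P)/(45 + P)) (B(P) = 1/((51 + P)/(45 + P) + P) = 1/(P + (51 + P)/(45 + P)))
S = -18 (S = (-2 - 1*1)*6 = (-2 - 1)*6 = -3*6 = -18)
((23*S + 25) + 1613) + B(20) = ((23*(-18) + 25) + 1613) + (45 + 20)/(51 + 20² + 46*20) = ((-414 + 25) + 1613) + 65/(51 + 400 + 920) = (-389 + 1613) + 65/1371 = 1224 + (1/1371)*65 = 1224 + 65/1371 = 1678169/1371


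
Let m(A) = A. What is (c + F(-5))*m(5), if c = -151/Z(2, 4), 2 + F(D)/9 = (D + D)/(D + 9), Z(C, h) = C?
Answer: -580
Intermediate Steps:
F(D) = -18 + 18*D/(9 + D) (F(D) = -18 + 9*((D + D)/(D + 9)) = -18 + 9*((2*D)/(9 + D)) = -18 + 9*(2*D/(9 + D)) = -18 + 18*D/(9 + D))
c = -151/2 ≈ -75.500
(c + F(-5))*m(5) = (-151/2 - 162/(9 - 5))*5 = (-151/2 - 162/4)*5 = (-151/2 - 162*1/4)*5 = (-151/2 - 81/2)*5 = -116*5 = -580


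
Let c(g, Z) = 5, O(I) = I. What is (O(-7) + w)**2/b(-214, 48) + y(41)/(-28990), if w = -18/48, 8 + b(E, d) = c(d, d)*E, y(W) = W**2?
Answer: -108444871/1000039040 ≈ -0.10844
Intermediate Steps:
b(E, d) = -8 + 5*E
w = -3/8 (w = -18*1/48 = -3/8 ≈ -0.37500)
(O(-7) + w)**2/b(-214, 48) + y(41)/(-28990) = (-7 - 3/8)**2/(-8 + 5*(-214)) + 41**2/(-28990) = (-59/8)**2/(-8 - 1070) + 1681*(-1/28990) = (3481/64)/(-1078) - 1681/28990 = (3481/64)*(-1/1078) - 1681/28990 = -3481/68992 - 1681/28990 = -108444871/1000039040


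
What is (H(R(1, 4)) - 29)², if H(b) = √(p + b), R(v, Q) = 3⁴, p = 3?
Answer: 925 - 116*√21 ≈ 393.42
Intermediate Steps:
R(v, Q) = 81
H(b) = √(3 + b)
(H(R(1, 4)) - 29)² = (√(3 + 81) - 29)² = (√84 - 29)² = (2*√21 - 29)² = (-29 + 2*√21)²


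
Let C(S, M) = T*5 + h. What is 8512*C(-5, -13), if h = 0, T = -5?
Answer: -212800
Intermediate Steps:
C(S, M) = -25 (C(S, M) = -5*5 + 0 = -25 + 0 = -25)
8512*C(-5, -13) = 8512*(-25) = -212800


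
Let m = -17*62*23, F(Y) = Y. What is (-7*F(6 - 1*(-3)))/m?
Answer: 63/24242 ≈ 0.0025988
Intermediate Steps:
m = -24242 (m = -1054*23 = -24242)
(-7*F(6 - 1*(-3)))/m = -7*(6 - 1*(-3))/(-24242) = -7*(6 + 3)*(-1/24242) = -7*9*(-1/24242) = -63*(-1/24242) = 63/24242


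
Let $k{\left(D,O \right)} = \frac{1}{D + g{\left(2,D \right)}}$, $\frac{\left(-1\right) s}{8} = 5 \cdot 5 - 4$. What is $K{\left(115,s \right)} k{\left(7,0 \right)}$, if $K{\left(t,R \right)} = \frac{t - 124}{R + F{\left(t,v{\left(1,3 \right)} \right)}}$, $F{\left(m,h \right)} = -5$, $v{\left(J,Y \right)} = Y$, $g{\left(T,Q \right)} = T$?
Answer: $\frac{1}{173} \approx 0.0057803$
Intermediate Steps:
$s = -168$ ($s = - 8 \left(5 \cdot 5 - 4\right) = - 8 \left(25 - 4\right) = \left(-8\right) 21 = -168$)
$K{\left(t,R \right)} = \frac{-124 + t}{-5 + R}$ ($K{\left(t,R \right)} = \frac{t - 124}{R - 5} = \frac{-124 + t}{-5 + R}$)
$k{\left(D,O \right)} = \frac{1}{2 + D}$ ($k{\left(D,O \right)} = \frac{1}{D + 2} = \frac{1}{2 + D}$)
$K{\left(115,s \right)} k{\left(7,0 \right)} = \frac{\frac{1}{-5 - 168} \left(-124 + 115\right)}{2 + 7} = \frac{\frac{1}{-173} \left(-9\right)}{9} = \left(- \frac{1}{173}\right) \left(-9\right) \frac{1}{9} = \frac{9}{173} \cdot \frac{1}{9} = \frac{1}{173}$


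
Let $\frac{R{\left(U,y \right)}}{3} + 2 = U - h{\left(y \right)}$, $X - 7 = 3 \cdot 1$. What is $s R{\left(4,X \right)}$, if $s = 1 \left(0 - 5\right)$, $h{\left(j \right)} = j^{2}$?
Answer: $1470$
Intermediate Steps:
$s = -5$ ($s = 1 \left(-5\right) = -5$)
$X = 10$ ($X = 7 + 3 \cdot 1 = 7 + 3 = 10$)
$R{\left(U,y \right)} = -6 - 3 y^{2} + 3 U$ ($R{\left(U,y \right)} = -6 + 3 \left(U - y^{2}\right) = -6 + \left(- 3 y^{2} + 3 U\right) = -6 - 3 y^{2} + 3 U$)
$s R{\left(4,X \right)} = - 5 \left(-6 - 3 \cdot 10^{2} + 3 \cdot 4\right) = - 5 \left(-6 - 300 + 12\right) = \left(-5\right) \left(-294\right) = 1470$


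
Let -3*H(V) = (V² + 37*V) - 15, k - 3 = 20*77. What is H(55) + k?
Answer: -416/3 ≈ -138.67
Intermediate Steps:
k = 1543 (k = 3 + 20*77 = 3 + 1540 = 1543)
H(V) = 5 - 37*V/3 - V²/3 (H(V) = -((V² + 37*V) - 15)/3 = -(-15 + V² + 37*V)/3 = 5 - 37*V/3 - V²/3)
H(55) + k = (5 - 37/3*55 - ⅓*55²) + 1543 = (5 - 2035/3 - ⅓*3025) + 1543 = (5 - 2035/3 - 3025/3) + 1543 = -5045/3 + 1543 = -416/3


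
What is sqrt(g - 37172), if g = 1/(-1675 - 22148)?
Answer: I*sqrt(2344047030379)/7941 ≈ 192.8*I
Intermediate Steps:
g = -1/23823 (g = 1/(-23823) = -1/23823 ≈ -4.1976e-5)
sqrt(g - 37172) = sqrt(-1/23823 - 37172) = sqrt(-885548557/23823) = I*sqrt(2344047030379)/7941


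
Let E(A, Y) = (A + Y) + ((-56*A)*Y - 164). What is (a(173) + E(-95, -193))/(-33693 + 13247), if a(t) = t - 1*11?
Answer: 513525/10223 ≈ 50.232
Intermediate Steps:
a(t) = -11 + t (a(t) = t - 11 = -11 + t)
E(A, Y) = -164 + A + Y - 56*A*Y (E(A, Y) = (A + Y) + (-56*A*Y - 164) = (A + Y) + (-164 - 56*A*Y) = -164 + A + Y - 56*A*Y)
(a(173) + E(-95, -193))/(-33693 + 13247) = ((-11 + 173) + (-164 - 95 - 193 - 56*(-95)*(-193)))/(-33693 + 13247) = (162 + (-164 - 95 - 193 - 1026760))/(-20446) = (162 - 1027212)*(-1/20446) = -1027050*(-1/20446) = 513525/10223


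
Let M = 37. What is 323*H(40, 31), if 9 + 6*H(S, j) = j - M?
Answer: -1615/2 ≈ -807.50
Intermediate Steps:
H(S, j) = -23/3 + j/6 (H(S, j) = -3/2 + (j - 1*37)/6 = -3/2 + (j - 37)/6 = -3/2 + (-37 + j)/6 = -3/2 + (-37/6 + j/6) = -23/3 + j/6)
323*H(40, 31) = 323*(-23/3 + (⅙)*31) = 323*(-23/3 + 31/6) = 323*(-5/2) = -1615/2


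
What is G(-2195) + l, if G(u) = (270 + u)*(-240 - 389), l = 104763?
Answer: 1315588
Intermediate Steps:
G(u) = -169830 - 629*u (G(u) = (270 + u)*(-629) = -169830 - 629*u)
G(-2195) + l = (-169830 - 629*(-2195)) + 104763 = (-169830 + 1380655) + 104763 = 1210825 + 104763 = 1315588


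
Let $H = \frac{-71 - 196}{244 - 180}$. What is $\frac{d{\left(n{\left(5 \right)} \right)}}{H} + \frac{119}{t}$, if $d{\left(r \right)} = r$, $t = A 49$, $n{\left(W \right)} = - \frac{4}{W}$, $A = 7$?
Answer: $\frac{35239}{65415} \approx 0.5387$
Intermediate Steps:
$H = - \frac{267}{64} \approx -4.1719$
$t = 343$ ($t = 7 \cdot 49 = 343$)
$\frac{d{\left(n{\left(5 \right)} \right)}}{H} + \frac{119}{t} = \frac{\left(-4\right) \frac{1}{5}}{- \frac{267}{64}} + \frac{119}{343} = \left(-4\right) \frac{1}{5} \left(- \frac{64}{267}\right) + 119 \cdot \frac{1}{343} = \left(- \frac{4}{5}\right) \left(- \frac{64}{267}\right) + \frac{17}{49} = \frac{256}{1335} + \frac{17}{49} = \frac{35239}{65415}$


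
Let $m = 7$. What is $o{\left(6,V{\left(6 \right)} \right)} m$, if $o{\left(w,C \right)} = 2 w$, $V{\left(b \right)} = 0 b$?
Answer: $84$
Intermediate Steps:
$V{\left(b \right)} = 0$
$o{\left(6,V{\left(6 \right)} \right)} m = 2 \cdot 6 \cdot 7 = 12 \cdot 7 = 84$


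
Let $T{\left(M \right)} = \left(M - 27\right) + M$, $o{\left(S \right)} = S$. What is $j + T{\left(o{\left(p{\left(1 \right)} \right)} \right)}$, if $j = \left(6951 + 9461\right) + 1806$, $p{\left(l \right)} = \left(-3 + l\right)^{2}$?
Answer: $18199$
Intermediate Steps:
$T{\left(M \right)} = -27 + 2 M$ ($T{\left(M \right)} = \left(-27 + M\right) + M = -27 + 2 M$)
$j = 18218$ ($j = 16412 + 1806 = 18218$)
$j + T{\left(o{\left(p{\left(1 \right)} \right)} \right)} = 18218 - \left(27 - 2 \left(-3 + 1\right)^{2}\right) = 18218 - \left(27 - 2 \left(-2\right)^{2}\right) = 18218 + \left(-27 + 2 \cdot 4\right) = 18218 + \left(-27 + 8\right) = 18218 - 19 = 18199$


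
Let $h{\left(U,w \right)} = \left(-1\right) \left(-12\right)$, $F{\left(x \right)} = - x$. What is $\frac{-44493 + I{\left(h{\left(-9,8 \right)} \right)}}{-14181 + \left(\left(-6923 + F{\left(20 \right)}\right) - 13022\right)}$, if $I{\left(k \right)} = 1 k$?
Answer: $\frac{14827}{11382} \approx 1.3027$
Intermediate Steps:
$h{\left(U,w \right)} = 12$
$I{\left(k \right)} = k$
$\frac{-44493 + I{\left(h{\left(-9,8 \right)} \right)}}{-14181 + \left(\left(-6923 + F{\left(20 \right)}\right) - 13022\right)} = \frac{-44493 + 12}{-14181 - 19965} = - \frac{44481}{-14181 - 19965} = - \frac{44481}{-34146} = \left(-44481\right) \left(- \frac{1}{34146}\right) = \frac{14827}{11382}$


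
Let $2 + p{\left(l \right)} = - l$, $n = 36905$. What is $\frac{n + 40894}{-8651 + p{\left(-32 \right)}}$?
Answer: $- \frac{77799}{8621} \approx -9.0244$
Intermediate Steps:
$p{\left(l \right)} = -2 - l$
$\frac{n + 40894}{-8651 + p{\left(-32 \right)}} = \frac{36905 + 40894}{-8651 - -30} = \frac{77799}{-8651 + \left(-2 + 32\right)} = \frac{77799}{-8651 + 30} = \frac{77799}{-8621} = 77799 \left(- \frac{1}{8621}\right) = - \frac{77799}{8621}$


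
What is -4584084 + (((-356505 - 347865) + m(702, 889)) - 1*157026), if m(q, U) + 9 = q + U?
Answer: -5443898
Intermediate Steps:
m(q, U) = -9 + U + q (m(q, U) = -9 + (q + U) = -9 + (U + q) = -9 + U + q)
-4584084 + (((-356505 - 347865) + m(702, 889)) - 1*157026) = -4584084 + (((-356505 - 347865) + (-9 + 889 + 702)) - 1*157026) = -4584084 + ((-704370 + 1582) - 157026) = -4584084 + (-702788 - 157026) = -4584084 - 859814 = -5443898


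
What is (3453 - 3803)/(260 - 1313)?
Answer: 350/1053 ≈ 0.33238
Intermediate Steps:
(3453 - 3803)/(260 - 1313) = -350/(-1053) = -350*(-1/1053) = 350/1053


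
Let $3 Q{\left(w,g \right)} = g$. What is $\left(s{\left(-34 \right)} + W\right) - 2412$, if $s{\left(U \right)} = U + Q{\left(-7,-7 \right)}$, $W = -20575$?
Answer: $- \frac{69070}{3} \approx -23023.0$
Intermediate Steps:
$Q{\left(w,g \right)} = \frac{g}{3}$
$s{\left(U \right)} = - \frac{7}{3} + U$ ($s{\left(U \right)} = U + \frac{1}{3} \left(-7\right) = U - \frac{7}{3} = - \frac{7}{3} + U$)
$\left(s{\left(-34 \right)} + W\right) - 2412 = \left(\left(- \frac{7}{3} - 34\right) - 20575\right) - 2412 = \left(- \frac{109}{3} - 20575\right) - 2412 = - \frac{61834}{3} - 2412 = - \frac{69070}{3}$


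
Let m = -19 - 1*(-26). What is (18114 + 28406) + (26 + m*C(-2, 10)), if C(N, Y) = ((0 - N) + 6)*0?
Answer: 46546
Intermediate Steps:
m = 7 (m = -19 + 26 = 7)
C(N, Y) = 0 (C(N, Y) = (-N + 6)*0 = (6 - N)*0 = 0)
(18114 + 28406) + (26 + m*C(-2, 10)) = (18114 + 28406) + (26 + 7*0) = 46520 + (26 + 0) = 46520 + 26 = 46546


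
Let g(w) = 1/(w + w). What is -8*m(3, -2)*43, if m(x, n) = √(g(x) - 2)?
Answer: -172*I*√66/3 ≈ -465.78*I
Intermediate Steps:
g(w) = 1/(2*w)
m(x, n) = √(-2 + 1/(2*x)) (m(x, n) = √(1/(2*x) - 2) = √(-2 + 1/(2*x)))
-8*m(3, -2)*43 = -4*√(-8 + 2/3)*43 = -4*√(-8 + 2*(⅓))*43 = -4*√(-8 + ⅔)*43 = -4*√(-22/3)*43 = -4*I*√66/3*43 = -172*I*√66/3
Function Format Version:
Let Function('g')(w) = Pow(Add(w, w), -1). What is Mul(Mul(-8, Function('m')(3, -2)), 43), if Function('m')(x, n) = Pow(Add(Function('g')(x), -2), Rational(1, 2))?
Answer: Mul(Rational(-172, 3), I, Pow(66, Rational(1, 2))) ≈ Mul(-465.78, I)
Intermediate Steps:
Function('g')(w) = Mul(Rational(1, 2), Pow(w, -1)) (Function('g')(w) = Pow(Mul(2, w), -1) = Mul(Rational(1, 2), Pow(w, -1)))
Function('m')(x, n) = Pow(Add(-2, Mul(Rational(1, 2), Pow(x, -1))), Rational(1, 2)) (Function('m')(x, n) = Pow(Add(Mul(Rational(1, 2), Pow(x, -1)), -2), Rational(1, 2)) = Pow(Add(-2, Mul(Rational(1, 2), Pow(x, -1))), Rational(1, 2)))
Mul(Mul(-8, Function('m')(3, -2)), 43) = Mul(Mul(-8, Mul(Rational(1, 2), Pow(Add(-8, Mul(2, Pow(3, -1))), Rational(1, 2)))), 43) = Mul(Mul(-8, Mul(Rational(1, 2), Pow(Add(-8, Mul(2, Rational(1, 3))), Rational(1, 2)))), 43) = Mul(Mul(-8, Mul(Rational(1, 2), Pow(Add(-8, Rational(2, 3)), Rational(1, 2)))), 43) = Mul(Mul(-8, Mul(Rational(1, 2), Pow(Rational(-22, 3), Rational(1, 2)))), 43) = Mul(Mul(-8, Mul(Rational(1, 2), Mul(Rational(1, 3), I, Pow(66, Rational(1, 2))))), 43) = Mul(Mul(-8, Mul(Rational(1, 6), I, Pow(66, Rational(1, 2)))), 43) = Mul(Mul(Rational(-4, 3), I, Pow(66, Rational(1, 2))), 43) = Mul(Rational(-172, 3), I, Pow(66, Rational(1, 2)))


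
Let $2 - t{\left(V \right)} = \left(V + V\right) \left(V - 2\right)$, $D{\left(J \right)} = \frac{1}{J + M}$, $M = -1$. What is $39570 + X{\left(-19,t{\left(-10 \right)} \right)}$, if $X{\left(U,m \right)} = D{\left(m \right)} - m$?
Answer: $\frac{9514111}{239} \approx 39808.0$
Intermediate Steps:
$D{\left(J \right)} = \frac{1}{-1 + J}$ ($D{\left(J \right)} = \frac{1}{J - 1} = \frac{1}{-1 + J}$)
$t{\left(V \right)} = 2 - 2 V \left(-2 + V\right)$ ($t{\left(V \right)} = 2 - \left(V + V\right) \left(V - 2\right) = 2 - 2 V \left(-2 + V\right)$)
$X{\left(U,m \right)} = \frac{1}{-1 + m} - m$
$39570 + X{\left(-19,t{\left(-10 \right)} \right)} = 39570 + \frac{1 - \left(2 - 2 \left(-10\right)^{2} + 4 \left(-10\right)\right) \left(-1 + \left(2 - 2 \left(-10\right)^{2} + 4 \left(-10\right)\right)\right)}{-1 + \left(2 - 2 \left(-10\right)^{2} + 4 \left(-10\right)\right)} = 39570 + \frac{1 - \left(2 - 200 - 40\right) \left(-1 - 238\right)}{-1 - 238} = 39570 + \frac{1 - - 238 \left(-1 - 238\right)}{-1 - 238} = 39570 + \frac{1 - \left(-238\right) \left(-239\right)}{-239} = 39570 - \frac{1 - 56882}{239} = 39570 - - \frac{56881}{239} = 39570 + \frac{56881}{239} = \frac{9514111}{239}$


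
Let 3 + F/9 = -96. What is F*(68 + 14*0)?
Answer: -60588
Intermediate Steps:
F = -891 (F = -27 + 9*(-96) = -27 - 864 = -891)
F*(68 + 14*0) = -891*(68 + 14*0) = -891*(68 + 0) = -891*68 = -60588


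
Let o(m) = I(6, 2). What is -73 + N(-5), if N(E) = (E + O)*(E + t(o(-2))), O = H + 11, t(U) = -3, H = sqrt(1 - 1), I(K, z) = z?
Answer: -121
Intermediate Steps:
o(m) = 2
H = 0 (H = sqrt(0) = 0)
O = 11 (O = 0 + 11 = 11)
N(E) = (-3 + E)*(11 + E) (N(E) = (E + 11)*(E - 3) = (11 + E)*(-3 + E) = (-3 + E)*(11 + E))
-73 + N(-5) = -73 + (-33 + (-5)**2 + 8*(-5)) = -73 + (-33 + 25 - 40) = -73 - 48 = -121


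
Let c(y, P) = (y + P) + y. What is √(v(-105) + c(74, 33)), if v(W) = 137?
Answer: √318 ≈ 17.833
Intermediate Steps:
c(y, P) = P + 2*y (c(y, P) = (P + y) + y = P + 2*y)
√(v(-105) + c(74, 33)) = √(137 + (33 + 2*74)) = √(137 + (33 + 148)) = √(137 + 181) = √318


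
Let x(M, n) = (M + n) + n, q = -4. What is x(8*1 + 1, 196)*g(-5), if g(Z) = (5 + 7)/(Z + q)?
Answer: -1604/3 ≈ -534.67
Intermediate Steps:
g(Z) = 12/(-4 + Z) (g(Z) = (5 + 7)/(Z - 4) = 12/(-4 + Z))
x(M, n) = M + 2*n
x(8*1 + 1, 196)*g(-5) = ((8*1 + 1) + 2*196)*(12/(-4 - 5)) = ((8 + 1) + 392)*(12/(-9)) = (9 + 392)*(12*(-1/9)) = 401*(-4/3) = -1604/3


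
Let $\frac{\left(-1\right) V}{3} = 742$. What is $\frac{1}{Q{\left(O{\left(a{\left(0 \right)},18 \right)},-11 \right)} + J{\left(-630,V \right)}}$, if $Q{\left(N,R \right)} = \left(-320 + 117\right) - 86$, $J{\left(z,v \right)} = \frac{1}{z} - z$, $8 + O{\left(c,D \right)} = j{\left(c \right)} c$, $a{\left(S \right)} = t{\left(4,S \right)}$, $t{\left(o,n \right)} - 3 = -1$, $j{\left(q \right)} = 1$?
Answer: $\frac{630}{214829} \approx 0.0029326$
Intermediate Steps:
$V = -2226$ ($V = \left(-3\right) 742 = -2226$)
$t{\left(o,n \right)} = 2$ ($t{\left(o,n \right)} = 3 - 1 = 2$)
$a{\left(S \right)} = 2$
$O{\left(c,D \right)} = -8 + c$ ($O{\left(c,D \right)} = -8 + 1 c = -8 + c$)
$Q{\left(N,R \right)} = -289$ ($Q{\left(N,R \right)} = -203 - 86 = -289$)
$\frac{1}{Q{\left(O{\left(a{\left(0 \right)},18 \right)},-11 \right)} + J{\left(-630,V \right)}} = \frac{1}{-289 + \left(\frac{1}{-630} - -630\right)} = \frac{1}{-289 + \left(- \frac{1}{630} + 630\right)} = \frac{1}{-289 + \frac{396899}{630}} = \frac{1}{\frac{214829}{630}} = \frac{630}{214829}$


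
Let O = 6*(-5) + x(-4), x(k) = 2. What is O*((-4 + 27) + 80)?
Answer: -2884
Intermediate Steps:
O = -28 (O = 6*(-5) + 2 = -30 + 2 = -28)
O*((-4 + 27) + 80) = -28*((-4 + 27) + 80) = -28*(23 + 80) = -28*103 = -2884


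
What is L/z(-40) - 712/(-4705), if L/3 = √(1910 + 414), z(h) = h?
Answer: 712/4705 - 3*√581/20 ≈ -3.4643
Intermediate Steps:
L = 6*√581 (L = 3*√(1910 + 414) = 3*√2324 = 3*(2*√581) = 6*√581 ≈ 144.62)
L/z(-40) - 712/(-4705) = (6*√581)/(-40) - 712/(-4705) = (6*√581)*(-1/40) - 712*(-1/4705) = -3*√581/20 + 712/4705 = 712/4705 - 3*√581/20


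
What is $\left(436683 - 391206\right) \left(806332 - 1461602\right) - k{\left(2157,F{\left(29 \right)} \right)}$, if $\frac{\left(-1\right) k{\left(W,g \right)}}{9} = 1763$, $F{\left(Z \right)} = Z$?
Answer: $-29799697923$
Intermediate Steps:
$k{\left(W,g \right)} = -15867$ ($k{\left(W,g \right)} = \left(-9\right) 1763 = -15867$)
$\left(436683 - 391206\right) \left(806332 - 1461602\right) - k{\left(2157,F{\left(29 \right)} \right)} = \left(436683 - 391206\right) \left(806332 - 1461602\right) - -15867 = 45477 \left(-655270\right) + 15867 = -29799713790 + 15867 = -29799697923$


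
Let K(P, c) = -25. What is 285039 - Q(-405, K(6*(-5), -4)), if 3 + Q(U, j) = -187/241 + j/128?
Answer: 8793005577/30848 ≈ 2.8504e+5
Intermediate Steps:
Q(U, j) = -910/241 + j/128 (Q(U, j) = -3 + (-187/241 + j/128) = -910/241 + j/128)
285039 - Q(-405, K(6*(-5), -4)) = 285039 - (-910/241 + (1/128)*(-25)) = 285039 - (-910/241 - 25/128) = 285039 - 1*(-122505/30848) = 285039 + 122505/30848 = 8793005577/30848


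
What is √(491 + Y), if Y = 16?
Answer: 13*√3 ≈ 22.517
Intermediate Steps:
√(491 + Y) = √(491 + 16) = √507 = 13*√3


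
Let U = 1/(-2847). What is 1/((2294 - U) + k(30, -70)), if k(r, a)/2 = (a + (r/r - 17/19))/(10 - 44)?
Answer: 919581/2113299953 ≈ 0.00043514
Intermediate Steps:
U = -1/2847 ≈ -0.00035125
k(r, a) = -2/323 - a/17 (k(r, a) = 2*((a + (r/r - 17/19))/(10 - 44)) = 2*((a + (1 - 17*1/19))/(-34)) = 2*((a + (1 - 17/19))*(-1/34)) = 2*((a + 2/19)*(-1/34)) = 2*((2/19 + a)*(-1/34)) = 2*(-1/323 - a/34) = -2/323 - a/17)
1/((2294 - U) + k(30, -70)) = 1/((2294 - 1*(-1/2847)) + (-2/323 - 1/17*(-70))) = 1/((2294 + 1/2847) + (-2/323 + 70/17)) = 1/(6531019/2847 + 1328/323) = 1/(2113299953/919581) = 919581/2113299953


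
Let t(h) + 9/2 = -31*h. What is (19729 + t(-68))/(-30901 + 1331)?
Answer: -8733/11828 ≈ -0.73833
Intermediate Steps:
t(h) = -9/2 - 31*h
(19729 + t(-68))/(-30901 + 1331) = (19729 + (-9/2 - 31*(-68)))/(-30901 + 1331) = (19729 + (-9/2 + 2108))/(-29570) = (19729 + 4207/2)*(-1/29570) = (43665/2)*(-1/29570) = -8733/11828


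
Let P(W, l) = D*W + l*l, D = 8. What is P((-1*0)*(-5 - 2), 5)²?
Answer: 625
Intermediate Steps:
P(W, l) = l² + 8*W (P(W, l) = 8*W + l*l = 8*W + l² = l² + 8*W)
P((-1*0)*(-5 - 2), 5)² = (5² + 8*((-1*0)*(-5 - 2)))² = (25 + 8*(0*(-7)))² = (25 + 8*0)² = (25 + 0)² = 25² = 625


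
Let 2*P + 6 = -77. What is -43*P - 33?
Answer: 3503/2 ≈ 1751.5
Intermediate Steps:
P = -83/2 (P = -3 + (½)*(-77) = -3 - 77/2 = -83/2 ≈ -41.500)
-43*P - 33 = -43*(-83/2) - 33 = 3569/2 - 33 = 3503/2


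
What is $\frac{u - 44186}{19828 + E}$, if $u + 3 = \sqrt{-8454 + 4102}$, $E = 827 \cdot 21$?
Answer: $- \frac{44189}{37195} + \frac{16 i \sqrt{17}}{37195} \approx -1.188 + 0.0017736 i$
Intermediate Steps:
$E = 17367$
$u = -3 + 16 i \sqrt{17}$ ($u = -3 + \sqrt{-8454 + 4102} = -3 + \sqrt{-4352} = -3 + 16 i \sqrt{17} \approx -3.0 + 65.97 i$)
$\frac{u - 44186}{19828 + E} = \frac{\left(-3 + 16 i \sqrt{17}\right) - 44186}{19828 + 17367} = \frac{-44189 + 16 i \sqrt{17}}{37195} = \left(-44189 + 16 i \sqrt{17}\right) \frac{1}{37195} = - \frac{44189}{37195} + \frac{16 i \sqrt{17}}{37195}$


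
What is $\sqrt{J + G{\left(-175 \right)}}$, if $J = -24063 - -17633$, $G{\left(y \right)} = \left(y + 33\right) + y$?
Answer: $i \sqrt{6747} \approx 82.14 i$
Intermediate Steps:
$G{\left(y \right)} = 33 + 2 y$ ($G{\left(y \right)} = \left(33 + y\right) + y = 33 + 2 y$)
$J = -6430$ ($J = -24063 + 17633 = -6430$)
$\sqrt{J + G{\left(-175 \right)}} = \sqrt{-6430 + \left(33 + 2 \left(-175\right)\right)} = \sqrt{-6430 + \left(33 - 350\right)} = \sqrt{-6430 - 317} = \sqrt{-6747} = i \sqrt{6747}$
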